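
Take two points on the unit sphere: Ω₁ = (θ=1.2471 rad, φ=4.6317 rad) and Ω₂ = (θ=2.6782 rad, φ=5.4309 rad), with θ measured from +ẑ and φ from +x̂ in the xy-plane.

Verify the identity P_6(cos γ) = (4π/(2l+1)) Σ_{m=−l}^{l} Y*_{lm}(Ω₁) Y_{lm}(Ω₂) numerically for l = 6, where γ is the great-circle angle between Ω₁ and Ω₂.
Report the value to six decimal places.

Addition theorem: P_6(cos γ) = (4π/13) Σ_m Y*_{lm}(Ω₁) Y_{lm}(Ω₂), m = −6…6:
  m=-6: -0.31048 + 0.16328j × 0.00151 - 0.00355j = 0.00011 + 0.00135j  (running Σ = 0.00011 + 0.00135j)
  m=-5: -0.16006 - 0.37496j × 0.01164 + 0.02404j = 0.00715 - 0.00821j  (running Σ = 0.00726 - 0.00687j)
  m=-4: 0.03086 - 0.01032j × -0.10717 - 0.02938j = -0.00361 + 0.00020j  (running Σ = 0.00365 - 0.00667j)
  m=-3: -0.07987 - 0.32347j × 0.25177 - 0.16666j = -0.07402 - 0.06813j  (running Σ = -0.07037 - 0.07480j)
  m=-2: 0.13964 - 0.02273j × -0.06706 + 0.49833j = 0.00196 + 0.07111j  (running Σ = -0.06840 - 0.00368j)
  m=-1: -0.02306 - 0.28514j × -0.23038 - 0.26347j = -0.06981 + 0.07177j  (running Σ = -0.13821 + 0.06808j)
  m=0: 0.16769 + 0.00000j × -0.27455 + 0.00000j = -0.04604 + 0.00000j  (running Σ = -0.18425 + 0.06808j)
  m=1: 0.02306 - 0.28514j × 0.23038 - 0.26347j = -0.06981 - 0.07177j  (running Σ = -0.25407 - 0.00368j)
  m=2: 0.13964 + 0.02273j × -0.06706 - 0.49833j = 0.00196 - 0.07111j  (running Σ = -0.25210 - 0.07480j)
  m=3: 0.07987 - 0.32347j × -0.25177 - 0.16666j = -0.07402 + 0.06813j  (running Σ = -0.32612 - 0.00667j)
  m=4: 0.03086 + 0.01032j × -0.10717 + 0.02938j = -0.00361 - 0.00020j  (running Σ = -0.32973 - 0.00687j)
  m=5: 0.16006 - 0.37496j × -0.01164 + 0.02404j = 0.00715 + 0.00821j  (running Σ = -0.32258 + 0.00135j)
  m=6: -0.31048 - 0.16328j × 0.00151 + 0.00355j = 0.00011 - 0.00135j  (running Σ = -0.32247 - 0.00000j)
Accumulated sum -0.32247 - 0.00000j; after 4π/(2l+1) scaling, -0.31171 - 0.00000j ⇒ P_6 = -0.311712

-0.311712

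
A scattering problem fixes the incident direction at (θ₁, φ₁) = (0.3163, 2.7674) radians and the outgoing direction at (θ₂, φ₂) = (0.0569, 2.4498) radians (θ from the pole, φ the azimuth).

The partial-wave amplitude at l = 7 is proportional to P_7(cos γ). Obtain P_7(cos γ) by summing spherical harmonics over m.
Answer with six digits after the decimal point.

0.241064

Term-by-term m-sum for l=7 (normalisation 4π/15 = 0.837758):
  term(m=-7) = (-0.000000, 0.000000)   from Y*(Ω₁)=(0.000122, 0.000070), Y(Ω₂)=(-0.000000, 0.000000)
  term(m=-6) = (-0.000000, 0.000000)   from Y*(Ω₁)=(-0.001006, -0.001258), Y(Ω₂)=(-0.000000, -0.000000)
  term(m=-5) = (-0.000000, 0.000000)   from Y*(Ω₁)=(0.003394, 0.010964), Y(Ω₂)=(0.000002, 0.000001)
  term(m=-4) = (0.000001, 0.000004)   from Y*(Ω₁)=(0.004221, -0.056922), Y(Ω₂)=(-0.000071, 0.000028)
  term(m=-3) = (0.000187, 0.000263)   from Y*(Ω₁)=(-0.086650, 0.180198), Y(Ω₂)=(0.000780, -0.001412)
  term(m=-2) = (0.008966, 0.006609)   from Y*(Ω₁)=(0.340633, -0.316306), Y(Ω₂)=(0.004460, 0.023544)
  term(m=-1) = (0.125467, 0.041245)   from Y*(Ω₁)=(-0.540525, 0.212261), Y(Ω₂)=(-0.175147, -0.145084)
  term(m=+0) = (0.018507, 0.000000)   from Y*(Ω₁)=(0.017734, -0.000000), Y(Ω₂)=(1.043579, 0.000000)
  term(m=+1) = (0.125467, -0.041245)   from Y*(Ω₁)=(0.540525, 0.212261), Y(Ω₂)=(0.175147, -0.145084)
  term(m=+2) = (0.008966, -0.006609)   from Y*(Ω₁)=(0.340633, 0.316306), Y(Ω₂)=(0.004460, -0.023544)
  term(m=+3) = (0.000187, -0.000263)   from Y*(Ω₁)=(0.086650, 0.180198), Y(Ω₂)=(-0.000780, -0.001412)
  term(m=+4) = (0.000001, -0.000004)   from Y*(Ω₁)=(0.004221, 0.056922), Y(Ω₂)=(-0.000071, -0.000028)
  term(m=+5) = (-0.000000, -0.000000)   from Y*(Ω₁)=(-0.003394, 0.010964), Y(Ω₂)=(-0.000002, 0.000001)
  term(m=+6) = (-0.000000, -0.000000)   from Y*(Ω₁)=(-0.001006, 0.001258), Y(Ω₂)=(-0.000000, 0.000000)
  term(m=+7) = (-0.000000, -0.000000)   from Y*(Ω₁)=(-0.000122, 0.000070), Y(Ω₂)=(0.000000, 0.000000)
Σ over m = (0.287749, 0.000000); ×(4π/15) → (0.241064, 0.000000). Real part: 0.241064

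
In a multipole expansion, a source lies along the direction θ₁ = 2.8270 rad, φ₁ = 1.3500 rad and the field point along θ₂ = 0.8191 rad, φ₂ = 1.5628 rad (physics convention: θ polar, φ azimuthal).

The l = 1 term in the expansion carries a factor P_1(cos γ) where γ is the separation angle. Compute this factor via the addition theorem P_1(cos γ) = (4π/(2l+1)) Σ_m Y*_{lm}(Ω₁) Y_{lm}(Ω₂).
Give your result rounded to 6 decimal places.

-0.428416

Term-by-term m-sum for l=1 (normalisation 4π/3 = 4.188790):
  [-1]  conj(Y_{1,-1})(Ω₁) = +0.023413+0.104311i ; Y_{1,-1}(Ω₂) = +0.002018-0.252386i ; Δ = +0.026374-0.005699i
  [+0]  conj(Y_{1,0})(Ω₁) = -0.464623-0.000000i ; Y_{1,0}(Ω₂) = +0.333656+0.000000i ; Δ = -0.155024-0.000000i
  [+1]  conj(Y_{1,1})(Ω₁) = -0.023413+0.104311i ; Y_{1,1}(Ω₂) = -0.002018-0.252386i ; Δ = +0.026374+0.005699i
Σ over m = -0.102277+0.000000i; ×(4π/3) → -0.428416+0.000000i. Real part: -0.428416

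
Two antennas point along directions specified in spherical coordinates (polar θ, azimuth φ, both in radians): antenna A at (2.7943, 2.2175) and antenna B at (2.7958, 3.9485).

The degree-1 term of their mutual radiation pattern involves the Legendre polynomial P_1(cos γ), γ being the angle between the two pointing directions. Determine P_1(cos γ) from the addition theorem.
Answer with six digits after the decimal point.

0.866236

Addition theorem: P_1(cos γ) = (4π/3) Σ_m Y*_{lm}(Ω₁) Y_{lm}(Ω₂), m = −1…1:
  m=-1: Y*=-0.070855+0.093846i  Y=-0.081004+0.084566i  product -0.002197-0.013594i
  m=+0: Y*=-0.459432-0.000000i  Y=-0.459681+0.000000i  product +0.211192+0.000000i
  m=+1: Y*=+0.070855+0.093846i  Y=+0.081004+0.084566i  product -0.002197+0.013594i
Total Σ_m = +0.206799+0.000000i. Multiply by 4.188790: +0.866236+0.000000i. P_1(cos γ) = 0.866236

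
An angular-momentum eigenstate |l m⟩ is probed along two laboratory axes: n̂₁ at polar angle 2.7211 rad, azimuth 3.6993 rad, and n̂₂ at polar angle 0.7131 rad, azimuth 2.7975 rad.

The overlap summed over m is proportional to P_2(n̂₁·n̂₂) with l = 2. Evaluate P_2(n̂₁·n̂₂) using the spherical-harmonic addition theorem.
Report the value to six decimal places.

-0.086828

Expand P_2 via completeness: Σ_{m} conj(Y_{2,m}) at Ω₁ times Y_{2,m} at Ω₂ —
  m=-2: Y*=(0.028309, 0.057808)  Y=(0.127683, 0.104993)  product (-0.002455, 0.010353)
  m=-1: Y*=(0.244267, 0.152364)  Y=(-0.359837, -0.128947)  product (-0.068249, -0.086323)
  m=+0: Y*=(0.473117, -0.000000)  Y=(0.225864, 0.000000)  product (0.106860, 0.000000)
  m=+1: Y*=(-0.244267, 0.152364)  Y=(0.359837, -0.128947)  product (-0.068249, 0.086323)
  m=+2: Y*=(0.028309, -0.057808)  Y=(0.127683, -0.104993)  product (-0.002455, -0.010353)
Total Σ_m = (-0.034548, -0.000000). Multiply by 2.513274: (-0.086828, -0.000000). P_2(cos γ) = -0.086828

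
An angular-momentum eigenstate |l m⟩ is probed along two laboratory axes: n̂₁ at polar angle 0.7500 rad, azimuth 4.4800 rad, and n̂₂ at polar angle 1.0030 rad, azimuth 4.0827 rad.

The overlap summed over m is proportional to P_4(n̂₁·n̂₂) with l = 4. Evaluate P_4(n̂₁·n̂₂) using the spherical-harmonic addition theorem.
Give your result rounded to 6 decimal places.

Term-by-term m-sum for l=4 (normalisation 4π/9 = 1.396263):
  term(m=-4) = (-0.000393, 0.021356)   from Y*(Ω₁)=(0.057148, -0.076557), Y(Ω₂)=(-0.181599, 0.130425)
  term(m=-3) = (0.043278, 0.108703)   from Y*(Ω₁)=(0.186229, 0.222374), Y(Ω₂)=(0.383118, 0.126226)
  term(m=-2) = (0.072876, 0.074230)   from Y*(Ω₁)=(-0.381755, 0.191417), Y(Ω₂)=(-0.074636, -0.231868)
  term(m=-1) = (-0.034036, -0.014282)   from Y*(Ω₁)=(-0.040624, -0.171651), Y(Ω₂)=(0.123230, -0.169124)
  term(m=+0) = (0.093184, 0.000000)   from Y*(Ω₁)=(-0.320464, -0.000000), Y(Ω₂)=(-0.290777, 0.000000)
  term(m=+1) = (-0.034036, 0.014282)   from Y*(Ω₁)=(0.040624, -0.171651), Y(Ω₂)=(-0.123230, -0.169124)
  term(m=+2) = (0.072876, -0.074230)   from Y*(Ω₁)=(-0.381755, -0.191417), Y(Ω₂)=(-0.074636, 0.231868)
  term(m=+3) = (0.043278, -0.108703)   from Y*(Ω₁)=(-0.186229, 0.222374), Y(Ω₂)=(-0.383118, 0.126226)
  term(m=+4) = (-0.000393, -0.021356)   from Y*(Ω₁)=(0.057148, 0.076557), Y(Ω₂)=(-0.181599, -0.130425)
Σ over m = (0.256634, -0.000000); ×(4π/9) → (0.358328, -0.000000). Real part: 0.358328

0.358328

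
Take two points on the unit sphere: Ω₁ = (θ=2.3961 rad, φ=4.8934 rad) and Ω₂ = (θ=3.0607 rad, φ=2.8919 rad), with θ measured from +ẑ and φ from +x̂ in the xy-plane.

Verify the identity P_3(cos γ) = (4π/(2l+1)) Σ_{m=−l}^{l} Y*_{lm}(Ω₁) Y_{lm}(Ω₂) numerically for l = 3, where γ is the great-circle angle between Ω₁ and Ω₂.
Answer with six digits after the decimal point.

Summing Y*_{l m}(θ₁,φ₁)·Y_{l m}(θ₂,φ₂) over m ∈ [−3, 3]; prefactor 4π/(2·3+1) = 1.795196:
  m=-3: -0.067293+0.111493i × -0.000161-0.000150i = +0.000028-0.000008i  (running Σ = +0.000028-0.000008i)
  m=-2: +0.323125+0.122372i × -0.005839-0.003185i = -0.001497-0.001744i  (running Σ = -0.001469-0.001752i)
  m=-1: +0.067065-0.366445i × -0.100392-0.025601i = -0.016114+0.035071i  (running Σ = -0.017584+0.033320i)
  m=0: +0.082445-0.000000i × -0.731769+0.000000i = -0.060331+0.000000i  (running Σ = -0.077915+0.033320i)
  m=1: -0.067065-0.366445i × +0.100392-0.025601i = -0.016114-0.035071i  (running Σ = -0.094029-0.001752i)
  m=2: +0.323125-0.122372i × -0.005839+0.003185i = -0.001497+0.001744i  (running Σ = -0.095526-0.000008i)
  m=3: +0.067293+0.111493i × +0.000161-0.000150i = +0.000028+0.000008i  (running Σ = -0.095498-0.000000i)
Accumulated sum -0.095498-0.000000i; after 4π/(2l+1) scaling, -0.171438-0.000000i ⇒ P_3 = -0.171438

-0.171438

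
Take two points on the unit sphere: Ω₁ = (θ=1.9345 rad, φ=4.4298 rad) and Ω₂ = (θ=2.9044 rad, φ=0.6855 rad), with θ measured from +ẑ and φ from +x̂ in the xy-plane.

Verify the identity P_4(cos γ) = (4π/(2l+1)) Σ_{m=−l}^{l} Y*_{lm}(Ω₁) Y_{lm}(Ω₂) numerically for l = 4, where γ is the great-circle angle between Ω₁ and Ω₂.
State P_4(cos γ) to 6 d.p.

0.276303

Summing Y*_{l m}(θ₁,φ₁)·Y_{l m}(θ₂,φ₂) over m ∈ [−4, 4]; prefactor 4π/(2·4+1) = 1.396263:
  m=-4: 0.14394 - 0.30539j × -0.00124 - 0.00052j = -0.00034 + 0.00030j  (running Σ = -0.00034 + 0.00030j)
  m=-3: -0.27254 - 0.24050j × 0.00737 + 0.01396j = 0.00135 - 0.00558j  (running Σ = 0.00101 - 0.00527j)
  m=-2: 0.02817 - 0.01786j × 0.02058 - 0.10162j = -0.00124 - 0.00323j  (running Σ = -0.00023 - 0.00850j)
  m=-1: -0.09272 - 0.31934j × -0.30224 + 0.24717j = 0.10696 + 0.07360j  (running Σ = 0.10673 + 0.06510j)
  m=0: -0.02496 + 0.00000j × 0.62394 + 0.00000j = -0.01557 + 0.00000j  (running Σ = 0.09116 + 0.06510j)
  m=1: 0.09272 - 0.31934j × 0.30224 + 0.24717j = 0.10696 - 0.07360j  (running Σ = 0.19811 - 0.00850j)
  m=2: 0.02817 + 0.01786j × 0.02058 + 0.10162j = -0.00124 + 0.00323j  (running Σ = 0.19688 - 0.00527j)
  m=3: 0.27254 - 0.24050j × -0.00737 + 0.01396j = 0.00135 + 0.00558j  (running Σ = 0.19823 + 0.00030j)
  m=4: 0.14394 + 0.30539j × -0.00124 + 0.00052j = -0.00034 - 0.00030j  (running Σ = 0.19789 + 0.00000j)
Total Σ_m = 0.19789 + 0.00000j. Multiply by 1.396263: 0.27630 + 0.00000j. P_4(cos γ) = 0.276303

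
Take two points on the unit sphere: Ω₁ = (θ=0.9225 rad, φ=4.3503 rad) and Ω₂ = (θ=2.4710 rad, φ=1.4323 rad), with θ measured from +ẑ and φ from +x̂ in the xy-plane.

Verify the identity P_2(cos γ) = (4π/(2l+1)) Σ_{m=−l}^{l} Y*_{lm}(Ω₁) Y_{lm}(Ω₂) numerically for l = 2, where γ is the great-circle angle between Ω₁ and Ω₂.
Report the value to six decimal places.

0.871213

Term-by-term m-sum for l=2 (normalisation 4π/5 = 2.513274):
  m=-2: -0.18384 + 0.16261j × -0.14349 - 0.04080j = 0.03301 - 0.01583j  (running Σ = 0.03301 - 0.01583j)
  m=-1: -0.13172 - 0.34773j × -0.05193 + 0.37253j = 0.13638 - 0.03101j  (running Σ = 0.16940 - 0.04685j)
  m=0: 0.02959 + 0.00000j × 0.26537 + 0.00000j = 0.00785 + 0.00000j  (running Σ = 0.17725 - 0.04685j)
  m=1: 0.13172 - 0.34773j × 0.05193 + 0.37253j = 0.13638 + 0.03101j  (running Σ = 0.31363 - 0.01583j)
  m=2: -0.18384 - 0.16261j × -0.14349 + 0.04080j = 0.03301 + 0.01583j  (running Σ = 0.34664 + 0.00000j)
Accumulated sum 0.34664 + 0.00000j; after 4π/(2l+1) scaling, 0.87121 + 0.00000j ⇒ P_2 = 0.871213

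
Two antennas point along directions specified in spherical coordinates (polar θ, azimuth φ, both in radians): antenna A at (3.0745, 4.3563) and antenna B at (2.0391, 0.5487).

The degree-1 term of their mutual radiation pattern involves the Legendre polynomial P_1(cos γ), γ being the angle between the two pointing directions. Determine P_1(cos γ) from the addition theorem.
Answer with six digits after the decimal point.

0.403318

Summing Y*_{l m}(θ₁,φ₁)·Y_{l m}(θ₂,φ₂) over m ∈ [−1, 1]; prefactor 4π/(2·1+1) = 4.188790:
  term(m=-1) = -0.00561 - 0.00441j   from Y*(Ω₁)=-0.00807 - 0.02171j, Y(Ω₂)=0.26304 - 0.16080j
  term(m=+0) = 0.10751 + 0.00000j   from Y*(Ω₁)=-0.48750 + 0.00000j, Y(Ω₂)=-0.22054 + 0.00000j
  term(m=+1) = -0.00561 + 0.00441j   from Y*(Ω₁)=0.00807 - 0.02171j, Y(Ω₂)=-0.26304 - 0.16080j
Σ over m = 0.09629 + 0.00000j; ×(4π/3) → 0.40332 + 0.00000j. Real part: 0.403318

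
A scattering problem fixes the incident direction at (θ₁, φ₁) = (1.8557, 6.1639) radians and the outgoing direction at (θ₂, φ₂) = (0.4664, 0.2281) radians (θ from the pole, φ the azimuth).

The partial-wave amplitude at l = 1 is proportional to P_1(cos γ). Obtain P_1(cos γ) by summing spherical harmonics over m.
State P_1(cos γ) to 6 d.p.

Addition theorem: P_1(cos γ) = (4π/3) Σ_m Y*_{lm}(Ω₁) Y_{lm}(Ω₂), m = −1…1:
  m=-1: Y*=+0.329211-0.039457i  Y=+0.151335-0.035131i  product +0.048435-0.017537i
  m=+0: Y*=-0.137329-0.000000i  Y=+0.436416+0.000000i  product -0.059933-0.000000i
  m=+1: Y*=-0.329211-0.039457i  Y=-0.151335-0.035131i  product +0.048435+0.017537i
Total Σ_m = +0.036938+0.000000i. Multiply by 4.188790: +0.154724+0.000000i. P_1(cos γ) = 0.154724

0.154724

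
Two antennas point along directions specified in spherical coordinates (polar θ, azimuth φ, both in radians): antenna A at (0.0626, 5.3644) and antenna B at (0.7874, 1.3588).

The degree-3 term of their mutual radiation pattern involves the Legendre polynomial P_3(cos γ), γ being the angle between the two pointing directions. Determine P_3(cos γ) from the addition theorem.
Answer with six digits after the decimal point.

-0.242628

Summing Y*_{l m}(θ₁,φ₁)·Y_{l m}(θ₂,φ₂) over m ∈ [−3, 3]; prefactor 4π/(2·3+1) = 1.795196:
  m=-3: (-0.000095, -0.000038) × (-0.088144, 0.119384) = (0.000013, -0.000008)  (running Σ = (0.000013, -0.000008))
  m=-2: (-0.001052, -0.003851) × (-0.329988, -0.148947) = (-0.000226, 0.001427)  (running Σ = (-0.000213, 0.001419))
  m=-1: (0.048832, -0.063967) × (0.071788, -0.333540) = (-0.017830, -0.020879)  (running Σ = (-0.018044, -0.019460))
  m=0: (0.737603, -0.000000) × (-0.134309, 0.000000) = (-0.099067, 0.000000)  (running Σ = (-0.117110, -0.019460))
  m=1: (-0.048832, -0.063967) × (-0.071788, -0.333540) = (-0.017830, 0.020879)  (running Σ = (-0.134941, 0.001419))
  m=2: (-0.001052, 0.003851) × (-0.329988, 0.148947) = (-0.000226, -0.001427)  (running Σ = (-0.135167, -0.000008))
  m=3: (0.000095, -0.000038) × (0.088144, 0.119384) = (0.000013, 0.000008)  (running Σ = (-0.135154, 0.000000))
Accumulated sum (-0.135154, 0.000000); after 4π/(2l+1) scaling, (-0.242628, 0.000000) ⇒ P_3 = -0.242628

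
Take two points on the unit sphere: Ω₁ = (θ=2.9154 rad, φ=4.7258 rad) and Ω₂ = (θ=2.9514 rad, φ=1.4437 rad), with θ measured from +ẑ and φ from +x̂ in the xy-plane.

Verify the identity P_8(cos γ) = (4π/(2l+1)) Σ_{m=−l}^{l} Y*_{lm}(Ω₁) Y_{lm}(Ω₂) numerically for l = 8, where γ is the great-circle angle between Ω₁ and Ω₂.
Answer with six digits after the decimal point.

-0.389972

Term-by-term m-sum for l=8 (normalisation 4π/17 = 0.739198):
  term(m=-8) = +0.000000+0.000000i   from Y*(Ω₁)=+0.000003+0.000000i, Y(Ω₂)=+0.000000+0.000001i
  term(m=-7) = -0.000000-0.000000i   from Y*(Ω₁)=+0.000005-0.000057i, Y(Ω₂)=+0.000014-0.000011i
  term(m=-6) = +0.000000+0.000000i   from Y*(Ω₁)=-0.000632-0.000051i, Y(Ω₂)=-0.000167-0.000160i
  term(m=-5) = -0.000009-0.000007i   from Y*(Ω₁)=-0.000339+0.005044i, Y(Ω₂)=-0.001312+0.001779i
  term(m=-4) = +0.000398+0.000250i   from Y*(Ω₁)=+0.029853+0.001603i, Y(Ω₂)=+0.013726+0.007649i
  term(m=-3) = -0.009715-0.004356i   from Y*(Ω₁)=+0.005207-0.129357i, Y(Ω₂)=+0.030603-0.076334i
  term(m=-2) = +0.111727+0.032250i   from Y*(Ω₁)=-0.386831-0.010378i, Y(Ω₂)=-0.290853-0.075567i
  term(m=-1) = -0.447515-0.063296i   from Y*(Ω₁)=-0.009095+0.678153i, Y(Ω₂)=-0.084471+0.661036i
  term(m=+0) = +0.162669+0.000000i   from Y*(Ω₁)=+0.313075-0.000000i, Y(Ω₂)=+0.519583+0.000000i
  term(m=+1) = -0.447515+0.063296i   from Y*(Ω₁)=+0.009095+0.678153i, Y(Ω₂)=+0.084471+0.661036i
  term(m=+2) = +0.111727-0.032250i   from Y*(Ω₁)=-0.386831+0.010378i, Y(Ω₂)=-0.290853+0.075567i
  term(m=+3) = -0.009715+0.004356i   from Y*(Ω₁)=-0.005207-0.129357i, Y(Ω₂)=-0.030603-0.076334i
  term(m=+4) = +0.000398-0.000250i   from Y*(Ω₁)=+0.029853-0.001603i, Y(Ω₂)=+0.013726-0.007649i
  term(m=+5) = -0.000009+0.000007i   from Y*(Ω₁)=+0.000339+0.005044i, Y(Ω₂)=+0.001312+0.001779i
  term(m=+6) = +0.000000-0.000000i   from Y*(Ω₁)=-0.000632+0.000051i, Y(Ω₂)=-0.000167+0.000160i
  term(m=+7) = -0.000000+0.000000i   from Y*(Ω₁)=-0.000005-0.000057i, Y(Ω₂)=-0.000014-0.000011i
  term(m=+8) = +0.000000-0.000000i   from Y*(Ω₁)=+0.000003-0.000000i, Y(Ω₂)=+0.000000-0.000001i
Σ over m = -0.527560-0.000000i; ×(4π/17) → -0.389972-0.000000i. Real part: -0.389972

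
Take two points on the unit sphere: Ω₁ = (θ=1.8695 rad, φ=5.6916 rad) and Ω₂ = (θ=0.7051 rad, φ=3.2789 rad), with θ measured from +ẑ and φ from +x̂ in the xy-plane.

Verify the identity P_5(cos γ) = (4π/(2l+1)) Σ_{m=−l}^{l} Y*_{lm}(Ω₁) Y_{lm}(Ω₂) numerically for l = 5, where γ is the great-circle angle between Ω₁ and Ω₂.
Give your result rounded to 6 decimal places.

0.342355

Summing Y*_{l m}(θ₁,φ₁)·Y_{l m}(θ₂,φ₂) over m ∈ [−5, 5]; prefactor 4π/(2·5+1) = 1.142397:
  m=-5: Y*=-0.363853-0.067589i  Y=-0.041050+0.033642i  product +0.017210-0.009466i
  m=-4: Y*=+0.257379+0.252208i  Y=+0.168207-0.102951i  product +0.069258+0.015926i
  m=-3: Y*=+0.013493+0.065234i  Y=-0.364153+0.159105i  product -0.015293-0.021608i
  m=-2: Y*=+0.127457-0.312178i  Y=+0.386073-0.108769i  product +0.015252-0.134387i
  m=-1: Y*=-0.013956+0.009376i  Y=+0.011532-0.001593i  product -0.000146+0.000130i
  m=+0: Y*=-0.323871-0.000000i  Y=-0.392496+0.000000i  product +0.127118+0.000000i
  m=+1: Y*=+0.013956+0.009376i  Y=-0.011532-0.001593i  product -0.000146-0.000130i
  m=+2: Y*=+0.127457+0.312178i  Y=+0.386073+0.108769i  product +0.015252+0.134387i
  m=+3: Y*=-0.013493+0.065234i  Y=+0.364153+0.159105i  product -0.015293+0.021608i
  m=+4: Y*=+0.257379-0.252208i  Y=+0.168207+0.102951i  product +0.069258-0.015926i
  m=+5: Y*=+0.363853-0.067589i  Y=+0.041050+0.033642i  product +0.017210+0.009466i
Σ over m = +0.299681-0.000000i; ×(4π/11) → +0.342355-0.000000i. Real part: 0.342355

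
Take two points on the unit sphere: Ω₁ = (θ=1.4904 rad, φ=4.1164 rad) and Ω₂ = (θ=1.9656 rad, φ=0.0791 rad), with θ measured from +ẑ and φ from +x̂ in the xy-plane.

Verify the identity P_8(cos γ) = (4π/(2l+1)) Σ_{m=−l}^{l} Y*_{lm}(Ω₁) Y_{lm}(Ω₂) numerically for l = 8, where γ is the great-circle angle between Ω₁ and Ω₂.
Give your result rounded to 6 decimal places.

0.226423

Addition theorem: P_8(cos γ) = (4π/17) Σ_m Y*_{lm}(Ω₁) Y_{lm}(Ω₂), m = −8…8:
  m=-8: Y*=(0.027873, 0.501486)  Y=(0.219074, -0.160671)  product (0.086681, 0.105384)
  m=-7: Y*=(-0.138797, -0.083287)  Y=(-0.385155, 0.238106)  product (0.073289, -0.000970)
  m=-6: Y*=(-0.302501, 0.140326)  Y=(0.252490, -0.129721)  product (-0.058175, 0.074671)
  m=-5: Y*=(0.030025, -0.184120)  Y=(0.151047, -0.063062)  product (-0.007076, -0.029704)
  m=-4: Y*=(-0.202571, -0.191625)  Y=(-0.332336, 0.108806)  product (0.088172, 0.041643)
  m=-3: Y*=(0.192249, -0.042420)  Y=(-0.001837, 0.000444)  product (-0.000334, 0.000163)
  m=-2: Y*=(0.093992, -0.236135)  Y=(0.329831, -0.052619)  product (0.018576, -0.082831)
  m=-1: Y*=(0.112802, 0.166310)  Y=(-0.064499, 0.005113)  product (-0.008126, -0.010150)
  m=+0: Y*=(0.246783, -0.000000)  Y=(-0.322976, 0.000000)  product (-0.079705, 0.000000)
  m=+1: Y*=(-0.112802, 0.166310)  Y=(0.064499, 0.005113)  product (-0.008126, 0.010150)
  m=+2: Y*=(0.093992, 0.236135)  Y=(0.329831, 0.052619)  product (0.018576, 0.082831)
  m=+3: Y*=(-0.192249, -0.042420)  Y=(0.001837, 0.000444)  product (-0.000334, -0.000163)
  m=+4: Y*=(-0.202571, 0.191625)  Y=(-0.332336, -0.108806)  product (0.088172, -0.041643)
  m=+5: Y*=(-0.030025, -0.184120)  Y=(-0.151047, -0.063062)  product (-0.007076, 0.029704)
  m=+6: Y*=(-0.302501, -0.140326)  Y=(0.252490, 0.129721)  product (-0.058175, -0.074671)
  m=+7: Y*=(0.138797, -0.083287)  Y=(0.385155, 0.238106)  product (0.073289, 0.000970)
  m=+8: Y*=(0.027873, -0.501486)  Y=(0.219074, 0.160671)  product (0.086681, -0.105384)
Total Σ_m = (0.306308, -0.000000). Multiply by 0.739198: (0.226423, -0.000000). P_8(cos γ) = 0.226423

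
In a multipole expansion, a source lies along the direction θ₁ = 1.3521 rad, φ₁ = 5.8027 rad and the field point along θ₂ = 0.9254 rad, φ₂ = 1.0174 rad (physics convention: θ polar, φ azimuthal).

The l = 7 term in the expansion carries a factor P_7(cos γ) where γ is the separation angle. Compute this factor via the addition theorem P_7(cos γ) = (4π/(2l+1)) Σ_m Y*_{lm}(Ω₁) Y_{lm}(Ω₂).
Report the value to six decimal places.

-0.290129

Addition theorem: P_7(cos γ) = (4π/15) Σ_m Y*_{lm}(Ω₁) Y_{lm}(Ω₂), m = −7…7:
  m=-7: Y*=-0.412046+0.092922i  Y=+0.069407-0.077217i  product -0.021424+0.038266i
  m=-6: Y*=-0.339570-0.089853i  Y=+0.287849+0.052019i  product -0.093071-0.043528i
  m=-5: Y*=+0.093287+0.085037i  Y=+0.161788+0.411488i  product -0.019899+0.052145i
  m=-4: Y*=+0.118763+0.324200i  Y=-0.183598+0.245160i  product -0.101286-0.030406i
  m=-3: Y*=+0.002790-0.021451i  Y=+0.121312+0.010873i  product +0.000572-0.002572i
  m=-2: Y*=+0.187836-0.268853i  Y=+0.163412+0.326534i  product +0.118484+0.017401i
  m=-1: Y*=+0.016727-0.008718i  Y=-0.017059+0.027613i  product -0.000045+0.000611i
  m=+0: Y*=-0.320940-0.000000i  Y=+0.352030+0.000000i  product -0.112980-0.000000i
  m=+1: Y*=-0.016727-0.008718i  Y=+0.017059+0.027613i  product -0.000045-0.000611i
  m=+2: Y*=+0.187836+0.268853i  Y=+0.163412-0.326534i  product +0.118484-0.017401i
  m=+3: Y*=-0.002790-0.021451i  Y=-0.121312+0.010873i  product +0.000572+0.002572i
  m=+4: Y*=+0.118763-0.324200i  Y=-0.183598-0.245160i  product -0.101286+0.030406i
  m=+5: Y*=-0.093287+0.085037i  Y=-0.161788+0.411488i  product -0.019899-0.052145i
  m=+6: Y*=-0.339570+0.089853i  Y=+0.287849-0.052019i  product -0.093071+0.043528i
  m=+7: Y*=+0.412046+0.092922i  Y=-0.069407-0.077217i  product -0.021424-0.038266i
Accumulated sum -0.346316+0.000000i; after 4π/(2l+1) scaling, -0.290129+0.000000i ⇒ P_7 = -0.290129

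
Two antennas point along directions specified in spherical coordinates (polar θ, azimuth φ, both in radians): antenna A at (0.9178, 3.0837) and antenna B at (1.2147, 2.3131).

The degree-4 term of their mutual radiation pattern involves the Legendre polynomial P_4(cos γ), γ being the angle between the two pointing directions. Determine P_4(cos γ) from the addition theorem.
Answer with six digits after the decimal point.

Addition theorem: P_4(cos γ) = (4π/9) Σ_m Y*_{lm}(Ω₁) Y_{lm}(Ω₂), m = −4…4:
  [-4]  conj(Y_{4,-4})(Ω₁) = 0.17142 - 0.04042j ; Y_{4,-4}(Ω₂) = -0.33644 - 0.05858j ; Δ = -0.06004 + 0.00356j
  [-3]  conj(Y_{4,-3})(Ω₁) = -0.37532 + 0.06585j ; Y_{4,-3}(Ω₂) = 0.28468 - 0.21917j ; Δ = -0.09241 + 0.10101j
  [-2]  conj(Y_{4,-2})(Ω₁) = 0.33204 - 0.03862j ; Y_{4,-2}(Ω₂) = 0.00378 - 0.04370j ; Δ = -0.00043 - 0.01466j
  [-1]  conj(Y_{4,-1})(Ω₁) = 0.09482 - 0.00550j ; Y_{4,-1}(Ω₂) = 0.22458 + 0.24483j ; Δ = 0.02264 + 0.02198j
  [+0]  conj(Y_{4,0})(Ω₁) = -0.34962 + 0.00000j ; Y_{4,0}(Ω₂) = -0.01365 + 0.00000j ; Δ = 0.00477 + 0.00000j
  [+1]  conj(Y_{4,1})(Ω₁) = -0.09482 - 0.00550j ; Y_{4,1}(Ω₂) = -0.22458 + 0.24483j ; Δ = 0.02264 - 0.02198j
  [+2]  conj(Y_{4,2})(Ω₁) = 0.33204 + 0.03862j ; Y_{4,2}(Ω₂) = 0.00378 + 0.04370j ; Δ = -0.00043 + 0.01466j
  [+3]  conj(Y_{4,3})(Ω₁) = 0.37532 + 0.06585j ; Y_{4,3}(Ω₂) = -0.28468 - 0.21917j ; Δ = -0.09241 - 0.10101j
  [+4]  conj(Y_{4,4})(Ω₁) = 0.17142 + 0.04042j ; Y_{4,4}(Ω₂) = -0.33644 + 0.05858j ; Δ = -0.06004 - 0.00356j
Total Σ_m = -0.25572 + 0.00000j. Multiply by 1.396263: -0.35706 + 0.00000j. P_4(cos γ) = -0.357056

-0.357056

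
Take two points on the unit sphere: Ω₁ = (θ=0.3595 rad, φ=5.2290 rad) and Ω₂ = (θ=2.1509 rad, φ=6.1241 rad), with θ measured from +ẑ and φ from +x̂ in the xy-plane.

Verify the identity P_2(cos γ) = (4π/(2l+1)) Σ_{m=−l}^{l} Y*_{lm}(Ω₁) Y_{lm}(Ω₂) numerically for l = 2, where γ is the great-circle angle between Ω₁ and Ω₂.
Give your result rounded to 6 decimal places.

-0.337605

Addition theorem: P_2(cos γ) = (4π/5) Σ_m Y*_{lm}(Ω₁) Y_{lm}(Ω₂), m = −2…2:
  m=-2: -0.02448 - 0.04107j × 0.25666 + 0.08454j = -0.00281 - 0.01261j  (running Σ = -0.00281 - 0.01261j)
  m=-1: 0.12566 - 0.22121j × -0.34970 - 0.05611j = -0.05636 + 0.07031j  (running Σ = -0.05917 + 0.05770j)
  m=0: 0.51368 + 0.00000j × -0.03114 + 0.00000j = -0.01599 + 0.00000j  (running Σ = -0.07516 + 0.05770j)
  m=1: -0.12566 - 0.22121j × 0.34970 - 0.05611j = -0.05636 - 0.07031j  (running Σ = -0.13152 - 0.01261j)
  m=2: -0.02448 + 0.04107j × 0.25666 - 0.08454j = -0.00281 + 0.01261j  (running Σ = -0.13433 + 0.00000j)
Σ over m = -0.13433 + 0.00000j; ×(4π/5) → -0.33761 + 0.00000j. Real part: -0.337605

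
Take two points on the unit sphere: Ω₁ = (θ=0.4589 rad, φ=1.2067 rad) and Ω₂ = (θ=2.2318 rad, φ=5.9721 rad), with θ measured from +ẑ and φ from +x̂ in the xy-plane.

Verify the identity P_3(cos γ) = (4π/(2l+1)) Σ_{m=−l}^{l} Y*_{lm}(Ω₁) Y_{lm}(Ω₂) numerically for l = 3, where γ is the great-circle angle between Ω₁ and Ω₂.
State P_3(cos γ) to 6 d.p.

Addition theorem: P_3(cos γ) = (4π/7) Σ_m Y*_{lm}(Ω₁) Y_{lm}(Ω₂), m = −3…3:
  [-3]  conj(Y_{3,-3})(Ω₁) = (-0.032190, -0.016698) ; Y_{3,-3}(Ω₂) = (0.122152, 0.164908) ; Δ = (-0.001179, -0.007348)
  [-2]  conj(Y_{3,-2})(Ω₁) = (-0.134186, 0.119649) ; Y_{3,-2}(Ω₂) = (-0.317689, -0.227844) ; Δ = (0.069891, -0.007438)
  [-1]  conj(Y_{3,-1})(Ω₁) = (0.153901, 0.403848) ; Y_{3,-1}(Ω₂) = (0.214797, 0.069062) ; Δ = (0.005167, 0.097374)
  [+0]  conj(Y_{3,0})(Ω₁) = (0.340898, -0.000000) ; Y_{3,0}(Ω₂) = (0.255575, 0.000000) ; Δ = (0.087125, 0.000000)
  [+1]  conj(Y_{3,1})(Ω₁) = (-0.153901, 0.403848) ; Y_{3,1}(Ω₂) = (-0.214797, 0.069062) ; Δ = (0.005167, -0.097374)
  [+2]  conj(Y_{3,2})(Ω₁) = (-0.134186, -0.119649) ; Y_{3,2}(Ω₂) = (-0.317689, 0.227844) ; Δ = (0.069891, 0.007438)
  [+3]  conj(Y_{3,3})(Ω₁) = (0.032190, -0.016698) ; Y_{3,3}(Ω₂) = (-0.122152, 0.164908) ; Δ = (-0.001179, 0.007348)
Accumulated sum (0.234883, -0.000000); after 4π/(2l+1) scaling, (0.421661, -0.000000) ⇒ P_3 = 0.421661

0.421661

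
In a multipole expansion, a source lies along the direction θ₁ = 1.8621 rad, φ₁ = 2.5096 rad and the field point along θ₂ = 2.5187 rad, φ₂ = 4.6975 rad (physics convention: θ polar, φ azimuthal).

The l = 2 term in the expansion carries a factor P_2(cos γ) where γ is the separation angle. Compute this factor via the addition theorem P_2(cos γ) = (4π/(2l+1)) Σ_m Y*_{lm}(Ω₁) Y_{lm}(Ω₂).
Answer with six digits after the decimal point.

Addition theorem: P_2(cos γ) = (4π/5) Σ_m Y*_{lm}(Ω₁) Y_{lm}(Ω₂), m = −2…2:
  term(m=-2) = -0.015388+0.043978i   from Y*(Ω₁)=+0.107040-0.337862i, Y(Ω₂)=-0.131406-0.003914i
  term(m=-1) = -0.045019-0.063448i   from Y*(Ω₁)=+0.171480-0.125552i, Y(Ω₂)=+0.005450-0.366011i
  term(m=+0) = -0.073284-0.000000i   from Y*(Ω₁)=-0.237347-0.000000i, Y(Ω₂)=+0.308762+0.000000i
  term(m=+1) = -0.045019+0.063448i   from Y*(Ω₁)=-0.171480-0.125552i, Y(Ω₂)=-0.005450-0.366011i
  term(m=+2) = -0.015388-0.043978i   from Y*(Ω₁)=+0.107040+0.337862i, Y(Ω₂)=-0.131406+0.003914i
Accumulated sum -0.194098+0.000000i; after 4π/(2l+1) scaling, -0.487821+0.000000i ⇒ P_2 = -0.487821

-0.487821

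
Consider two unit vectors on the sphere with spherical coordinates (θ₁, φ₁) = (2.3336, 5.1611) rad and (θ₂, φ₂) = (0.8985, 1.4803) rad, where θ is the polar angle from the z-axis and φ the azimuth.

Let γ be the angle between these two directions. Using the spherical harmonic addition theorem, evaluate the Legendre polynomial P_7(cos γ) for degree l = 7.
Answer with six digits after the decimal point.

0.297717

Expand P_7 via completeness: Σ_{m} conj(Y_{7,m}) at Ω₁ times Y_{7,m} at Ω₂ —
  m=-7: Y*=(-0.000032, -0.051589)  Y=(-0.053121, 0.072327)  product (0.003733, 0.002738)
  m=-6: Y*=(-0.166184, 0.080138)  Y=(-0.228834, -0.138098)  product (0.049095, 0.004611)
  m=-5: Y*=(0.294970, 0.235019)  Y=(0.190109, -0.391075)  product (0.147987, -0.070676)
  m=-4: Y*=(0.098649, -0.432909)  Y=(0.327075, 0.123854)  product (0.085883, -0.129376)
  m=-3: Y*=(-0.166391, 0.038024)  Y=(0.015438, -0.055460)  product (-0.000460, 0.009815)
  m=-2: Y*=(-0.173424, -0.217388)  Y=(0.360974, 0.066057)  product (-0.048242, -0.089927)
  m=-1: Y*=(-0.134011, 0.278339)  Y=(-0.009363, 0.103183)  product (-0.027465, -0.016434)
  m=+0: Y*=(-0.194165, -0.000000)  Y=(0.338315, 0.000000)  product (-0.065689, -0.000000)
  m=+1: Y*=(0.134011, 0.278339)  Y=(0.009363, 0.103183)  product (-0.027465, 0.016434)
  m=+2: Y*=(-0.173424, 0.217388)  Y=(0.360974, -0.066057)  product (-0.048242, 0.089927)
  m=+3: Y*=(0.166391, 0.038024)  Y=(-0.015438, -0.055460)  product (-0.000460, -0.009815)
  m=+4: Y*=(0.098649, 0.432909)  Y=(0.327075, -0.123854)  product (0.085883, 0.129376)
  m=+5: Y*=(-0.294970, 0.235019)  Y=(-0.190109, -0.391075)  product (0.147987, 0.070676)
  m=+6: Y*=(-0.166184, -0.080138)  Y=(-0.228834, 0.138098)  product (0.049095, -0.004611)
  m=+7: Y*=(0.000032, -0.051589)  Y=(0.053121, 0.072327)  product (0.003733, -0.002738)
Accumulated sum (0.355374, -0.000000); after 4π/(2l+1) scaling, (0.297717, -0.000000) ⇒ P_7 = 0.297717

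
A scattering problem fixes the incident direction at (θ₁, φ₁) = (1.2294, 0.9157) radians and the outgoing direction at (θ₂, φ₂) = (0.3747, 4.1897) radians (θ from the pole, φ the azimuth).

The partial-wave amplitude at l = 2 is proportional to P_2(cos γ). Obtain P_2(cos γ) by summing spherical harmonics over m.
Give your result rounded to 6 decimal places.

Expand P_2 via completeness: Σ_{m} conj(Y_{2,m}) at Ω₁ times Y_{2,m} at Ω₂ —
  m=-2: Y*=(-0.088372, 0.331395)  Y=(-0.025952, -0.044763)  product (0.017128, -0.004645)
  m=-1: Y*=(0.148486, 0.193271)  Y=(-0.131358, 0.227997)  product (-0.063570, 0.008467)
  m=+0: Y*=(-0.209332, -0.000000)  Y=(0.504042, 0.000000)  product (-0.105512, -0.000000)
  m=+1: Y*=(-0.148486, 0.193271)  Y=(0.131358, 0.227997)  product (-0.063570, -0.008467)
  m=+2: Y*=(-0.088372, -0.331395)  Y=(-0.025952, 0.044763)  product (0.017128, 0.004645)
Accumulated sum (-0.198396, 0.000000); after 4π/(2l+1) scaling, (-0.498625, 0.000000) ⇒ P_2 = -0.498625

-0.498625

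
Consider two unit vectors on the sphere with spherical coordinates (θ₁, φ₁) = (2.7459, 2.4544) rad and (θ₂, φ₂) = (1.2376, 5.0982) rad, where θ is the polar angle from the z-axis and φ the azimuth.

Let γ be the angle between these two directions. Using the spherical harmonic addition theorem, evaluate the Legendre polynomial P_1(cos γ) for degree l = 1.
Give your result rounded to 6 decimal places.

Summing Y*_{l m}(θ₁,φ₁)·Y_{l m}(θ₂,φ₂) over m ∈ [−1, 1]; prefactor 4π/(2·1+1) = 4.188790:
  m=-1: Y*=-0.102944+0.084479i  Y=+0.122863+0.302493i  product -0.038202-0.020761i
  m=+0: Y*=-0.450848-0.000000i  Y=+0.159805+0.000000i  product -0.072048-0.000000i
  m=+1: Y*=+0.102944+0.084479i  Y=-0.122863+0.302493i  product -0.038202+0.020761i
Accumulated sum -0.148452+0.000000i; after 4π/(2l+1) scaling, -0.621836+0.000000i ⇒ P_1 = -0.621836

-0.621836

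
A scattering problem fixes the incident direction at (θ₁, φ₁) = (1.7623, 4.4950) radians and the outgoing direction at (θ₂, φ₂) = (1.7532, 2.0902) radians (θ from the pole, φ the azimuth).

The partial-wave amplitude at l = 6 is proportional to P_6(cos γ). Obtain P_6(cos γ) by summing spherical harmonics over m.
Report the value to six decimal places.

-0.061682

Addition theorem: P_6(cos γ) = (4π/13) Σ_m Y*_{lm}(Ω₁) Y_{lm}(Ω₂), m = −6…6:
  [-6]  conj(Y_{6,-6})(Ω₁) = -0.11388 + 0.41720j ; Y_{6,-6}(Ω₂) = 0.43681 + 0.01100j ; Δ = -0.05433 + 0.18098j
  [-5]  conj(Y_{6,-5})(Ω₁) = 0.25711 + 0.13511j ; Y_{6,-5}(Ω₂) = 0.14464 - 0.23881j ; Δ = 0.06945 - 0.04186j
  [-4]  conj(Y_{6,-4})(Ω₁) = -0.12860 + 0.15230j ; Y_{6,-4}(Ω₂) = 0.10335 + 0.18615j ; Δ = -0.04164 - 0.00820j
  [-3]  conj(Y_{6,-3})(Ω₁) = 0.18521 + 0.24254j ; Y_{6,-3}(Ω₂) = 0.29643 + 0.00373j ; Δ = 0.05400 + 0.07259j
  [-2]  conj(Y_{6,-2})(Ω₁) = -0.11138 + 0.05172j ; Y_{6,-2}(Ω₂) = -0.07085 + 0.12038j ; Δ = 0.00166 - 0.01707j
  [-1]  conj(Y_{6,-1})(Ω₁) = 0.06569 + 0.29740j ; Y_{6,-1}(Ω₂) = 0.14768 + 0.25829j ; Δ = -0.06712 + 0.06089j
  [+0]  conj(Y_{6,0})(Ω₁) = -0.10162 + 0.00000j ; Y_{6,0}(Ω₂) = -0.11938 + 0.00000j ; Δ = 0.01213 + 0.00000j
  [+1]  conj(Y_{6,1})(Ω₁) = -0.06569 + 0.29740j ; Y_{6,1}(Ω₂) = -0.14768 + 0.25829j ; Δ = -0.06712 - 0.06089j
  [+2]  conj(Y_{6,2})(Ω₁) = -0.11138 - 0.05172j ; Y_{6,2}(Ω₂) = -0.07085 - 0.12038j ; Δ = 0.00166 + 0.01707j
  [+3]  conj(Y_{6,3})(Ω₁) = -0.18521 + 0.24254j ; Y_{6,3}(Ω₂) = -0.29643 + 0.00373j ; Δ = 0.05400 - 0.07259j
  [+4]  conj(Y_{6,4})(Ω₁) = -0.12860 - 0.15230j ; Y_{6,4}(Ω₂) = 0.10335 - 0.18615j ; Δ = -0.04164 + 0.00820j
  [+5]  conj(Y_{6,5})(Ω₁) = -0.25711 + 0.13511j ; Y_{6,5}(Ω₂) = -0.14464 - 0.23881j ; Δ = 0.06945 + 0.04186j
  [+6]  conj(Y_{6,6})(Ω₁) = -0.11388 - 0.41720j ; Y_{6,6}(Ω₂) = 0.43681 - 0.01100j ; Δ = -0.05433 - 0.18098j
Σ over m = -0.06381 - 0.00000j; ×(4π/13) → -0.06168 - 0.00000j. Real part: -0.061682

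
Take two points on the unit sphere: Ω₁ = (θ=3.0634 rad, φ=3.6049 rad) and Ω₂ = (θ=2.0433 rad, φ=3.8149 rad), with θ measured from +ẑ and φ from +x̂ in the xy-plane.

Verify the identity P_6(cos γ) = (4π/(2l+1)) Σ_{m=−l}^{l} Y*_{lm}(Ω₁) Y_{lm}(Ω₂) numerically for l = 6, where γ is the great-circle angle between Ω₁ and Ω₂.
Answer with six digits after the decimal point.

0.306262

Addition theorem: P_6(cos γ) = (4π/13) Σ_m Y*_{lm}(Ω₁) Y_{lm}(Ω₂), m = −6…6:
  [-6]  conj(Y_{6,-6})(Ω₁) = -0.000000+0.000000i ; Y_{6,-6}(Ω₂) = -0.150003+0.188350i ; Δ = +0.000000-0.000000i
  [-5]  conj(Y_{6,-5})(Ω₁) = -0.000003+0.000004i ; Y_{6,-5}(Ω₂) = -0.415583+0.095092i ; Δ = +0.000001-0.000002i
  [-4]  conj(Y_{6,-4})(Ω₁) = -0.000037+0.000127i ; Y_{6,-4}(Ω₂) = -0.258397-0.124299i ; Δ = +0.000025-0.000028i
  [-3]  conj(Y_{6,-3})(Ω₁) = +0.000442+0.002415i ; Y_{6,-3}(Ω₂) = +0.065570+0.136043i ; Δ = -0.000300+0.000218i
  [-2]  conj(Y_{6,-2})(Ω₁) = +0.018747+0.024961i ; Y_{6,-2}(Ω₂) = -0.075350+0.330464i ; Δ = -0.009661+0.004314i
  [-1]  conj(Y_{6,-1})(Ω₁) = +0.223332+0.111571i ; Y_{6,-1}(Ω₂) = +0.026347-0.021016i ; Δ = +0.008229-0.001754i
  [+0]  conj(Y_{6,0})(Ω₁) = +0.952835-0.000000i ; Y_{6,0}(Ω₂) = +0.336093+0.000000i ; Δ = +0.320241+0.000000i
  [+1]  conj(Y_{6,1})(Ω₁) = -0.223332+0.111571i ; Y_{6,1}(Ω₂) = -0.026347-0.021016i ; Δ = +0.008229+0.001754i
  [+2]  conj(Y_{6,2})(Ω₁) = +0.018747-0.024961i ; Y_{6,2}(Ω₂) = -0.075350-0.330464i ; Δ = -0.009661-0.004314i
  [+3]  conj(Y_{6,3})(Ω₁) = -0.000442+0.002415i ; Y_{6,3}(Ω₂) = -0.065570+0.136043i ; Δ = -0.000300-0.000218i
  [+4]  conj(Y_{6,4})(Ω₁) = -0.000037-0.000127i ; Y_{6,4}(Ω₂) = -0.258397+0.124299i ; Δ = +0.000025+0.000028i
  [+5]  conj(Y_{6,5})(Ω₁) = +0.000003+0.000004i ; Y_{6,5}(Ω₂) = +0.415583+0.095092i ; Δ = +0.000001+0.000002i
  [+6]  conj(Y_{6,6})(Ω₁) = -0.000000-0.000000i ; Y_{6,6}(Ω₂) = -0.150003-0.188350i ; Δ = +0.000000+0.000000i
Σ over m = +0.316830+0.000000i; ×(4π/13) → +0.306262+0.000000i. Real part: 0.306262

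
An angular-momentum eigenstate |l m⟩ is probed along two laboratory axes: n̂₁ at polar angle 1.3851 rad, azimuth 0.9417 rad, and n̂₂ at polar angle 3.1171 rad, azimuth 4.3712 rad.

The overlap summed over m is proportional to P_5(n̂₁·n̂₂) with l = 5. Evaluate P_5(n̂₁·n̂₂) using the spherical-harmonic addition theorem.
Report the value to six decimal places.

-0.314044

Addition theorem: P_5(cos γ) = (4π/11) Σ_m Y*_{lm}(Ω₁) Y_{lm}(Ω₂), m = −5…5:
  term(m=-5) = -0.00000 + 0.00000j   from Y*(Ω₁)=-0.00166 - 0.42558j, Y(Ω₂)=-0.00000 - 0.00000j
  term(m=-4) = -0.00000 + 0.00000j   from Y*(Ω₁)=-0.20500 - 0.14797j, Y(Ω₂)=-0.00000 - 0.00000j
  term(m=-3) = 0.00001 - 0.00001j   from Y*(Ω₁)=0.21635 - 0.07085j, Y(Ω₂)=0.00003 - 0.00002j
  term(m=-2) = 0.00046 - 0.00030j   from Y*(Ω₁)=0.08344 - 0.25818j, Y(Ω₂)=0.00158 + 0.00128j
  term(m=-1) = -0.01034 + 0.00306j   from Y*(Ω₁)=0.10134 + 0.13926j, Y(Ω₂)=-0.02095 + 0.05901j
  term(m=+0) = -0.25515 + 0.00000j   from Y*(Ω₁)=0.27395 + 0.00000j, Y(Ω₂)=-0.93140 + 0.00000j
  term(m=+1) = -0.01034 - 0.00306j   from Y*(Ω₁)=-0.10134 + 0.13926j, Y(Ω₂)=0.02095 + 0.05901j
  term(m=+2) = 0.00046 + 0.00030j   from Y*(Ω₁)=0.08344 + 0.25818j, Y(Ω₂)=0.00158 - 0.00128j
  term(m=+3) = 0.00001 + 0.00001j   from Y*(Ω₁)=-0.21635 - 0.07085j, Y(Ω₂)=-0.00003 - 0.00002j
  term(m=+4) = -0.00000 - 0.00000j   from Y*(Ω₁)=-0.20500 + 0.14797j, Y(Ω₂)=-0.00000 + 0.00000j
  term(m=+5) = -0.00000 - 0.00000j   from Y*(Ω₁)=0.00166 - 0.42558j, Y(Ω₂)=0.00000 - 0.00000j
Σ over m = -0.27490 - 0.00000j; ×(4π/11) → -0.31404 - 0.00000j. Real part: -0.314044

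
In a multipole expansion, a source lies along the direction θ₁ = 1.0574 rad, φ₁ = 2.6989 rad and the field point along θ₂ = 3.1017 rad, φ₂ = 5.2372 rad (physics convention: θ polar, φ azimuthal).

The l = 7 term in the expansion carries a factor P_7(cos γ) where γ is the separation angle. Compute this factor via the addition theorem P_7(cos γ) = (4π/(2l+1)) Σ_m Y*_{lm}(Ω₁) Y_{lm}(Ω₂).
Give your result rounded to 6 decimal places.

-0.258540

Summing Y*_{l m}(θ₁,φ₁)·Y_{l m}(θ₂,φ₂) over m ∈ [−7, 7]; prefactor 4π/(2·7+1) = 0.837758:
  [-7]  conj(Y_{7,-7})(Ω₁) = 0.19012 + 0.00813j ; Y_{7,-7}(Ω₂) = 0.00000 + 0.00000j ; Δ = 0.00000 + 0.00000j
  [-6]  conj(Y_{7,-6})(Ω₁) = -0.35507 - 0.18731j ; Y_{7,-6}(Ω₂) = -0.00000 + 0.00000j ; Δ = 0.00000 + 0.00000j
  [-5]  conj(Y_{7,-5})(Ω₁) = 0.23556 + 0.31463j ; Y_{7,-5}(Ω₂) = 0.00000 - 0.00000j ; Δ = 0.00000 - 0.00000j
  [-4]  conj(Y_{7,-4})(Ω₁) = -0.00560 - 0.02762j ; Y_{7,-4}(Ω₂) = 0.00001 + 0.00002j ; Δ = 0.00000 - 0.00000j
  [-3]  conj(Y_{7,-3})(Ω₁) = 0.08084 - 0.32650j ; Y_{7,-3}(Ω₂) = -0.00056 + 0.00000j ; Δ = -0.00004 + 0.00018j
  [-2]  conj(Y_{7,-2})(Ω₁) = -0.11860 + 0.14505j ; Y_{7,-2}(Ω₂) = 0.00591 - 0.01029j ; Δ = 0.00079 + 0.00208j
  [-1]  conj(Y_{7,-1})(Ω₁) = -0.24050 + 0.11401j ; Y_{7,-1}(Ω₂) = 0.08081 + 0.13958j ; Δ = -0.03535 - 0.02436j
  [+0]  conj(Y_{7,0})(Ω₁) = 0.22409 + 0.00000j ; Y_{7,0}(Ω₂) = -1.06834 + 0.00000j ; Δ = -0.23940 + 0.00000j
  [+1]  conj(Y_{7,1})(Ω₁) = 0.24050 + 0.11401j ; Y_{7,1}(Ω₂) = -0.08081 + 0.13958j ; Δ = -0.03535 + 0.02436j
  [+2]  conj(Y_{7,2})(Ω₁) = -0.11860 - 0.14505j ; Y_{7,2}(Ω₂) = 0.00591 + 0.01029j ; Δ = 0.00079 - 0.00208j
  [+3]  conj(Y_{7,3})(Ω₁) = -0.08084 - 0.32650j ; Y_{7,3}(Ω₂) = 0.00056 + 0.00000j ; Δ = -0.00004 - 0.00018j
  [+4]  conj(Y_{7,4})(Ω₁) = -0.00560 + 0.02762j ; Y_{7,4}(Ω₂) = 0.00001 - 0.00002j ; Δ = 0.00000 + 0.00000j
  [+5]  conj(Y_{7,5})(Ω₁) = -0.23556 + 0.31463j ; Y_{7,5}(Ω₂) = -0.00000 - 0.00000j ; Δ = 0.00000 + 0.00000j
  [+6]  conj(Y_{7,6})(Ω₁) = -0.35507 + 0.18731j ; Y_{7,6}(Ω₂) = -0.00000 - 0.00000j ; Δ = 0.00000 - 0.00000j
  [+7]  conj(Y_{7,7})(Ω₁) = -0.19012 + 0.00813j ; Y_{7,7}(Ω₂) = -0.00000 + 0.00000j ; Δ = 0.00000 - 0.00000j
Σ over m = -0.30861 - 0.00000j; ×(4π/15) → -0.25854 - 0.00000j. Real part: -0.258540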